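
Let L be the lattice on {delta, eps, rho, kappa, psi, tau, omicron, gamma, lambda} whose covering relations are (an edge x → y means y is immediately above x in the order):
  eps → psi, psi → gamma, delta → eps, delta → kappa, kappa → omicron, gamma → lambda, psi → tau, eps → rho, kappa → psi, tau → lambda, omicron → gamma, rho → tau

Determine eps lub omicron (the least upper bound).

Common upper bounds of {eps, omicron}: gamma, lambda.
The least among these is gamma.

gamma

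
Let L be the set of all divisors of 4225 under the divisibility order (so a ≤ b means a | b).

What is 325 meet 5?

5

Common lower bounds of {325, 5}: 1, 5.
The greatest among these is 5.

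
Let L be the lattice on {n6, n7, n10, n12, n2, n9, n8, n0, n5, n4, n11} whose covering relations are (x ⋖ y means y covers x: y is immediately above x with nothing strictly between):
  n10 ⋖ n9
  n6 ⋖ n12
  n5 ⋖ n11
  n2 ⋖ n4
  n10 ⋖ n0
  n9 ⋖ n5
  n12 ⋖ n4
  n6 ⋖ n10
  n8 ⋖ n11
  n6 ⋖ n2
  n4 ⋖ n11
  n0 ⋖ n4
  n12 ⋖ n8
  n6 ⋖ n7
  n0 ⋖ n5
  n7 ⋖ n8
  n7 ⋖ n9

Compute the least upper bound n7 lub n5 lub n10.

n5

Common upper bounds of {n7, n5, n10}: n11, n5.
The least among these is n5.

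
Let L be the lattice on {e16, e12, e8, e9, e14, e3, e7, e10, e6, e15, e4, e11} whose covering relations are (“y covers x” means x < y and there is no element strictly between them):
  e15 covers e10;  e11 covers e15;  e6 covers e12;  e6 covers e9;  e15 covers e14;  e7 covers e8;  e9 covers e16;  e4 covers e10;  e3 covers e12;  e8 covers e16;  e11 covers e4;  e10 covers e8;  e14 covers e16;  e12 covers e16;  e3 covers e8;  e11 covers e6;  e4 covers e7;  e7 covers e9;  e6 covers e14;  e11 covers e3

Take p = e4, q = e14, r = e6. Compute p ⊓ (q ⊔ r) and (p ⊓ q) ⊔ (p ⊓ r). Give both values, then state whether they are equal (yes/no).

e9; e9; yes

q ⊔ r = e6, so p ⊓ (q ⊔ r) = e4 ⊓ e6 = e9.
p ⊓ q = e16 and p ⊓ r = e9, so (p ⊓ q) ⊔ (p ⊓ r) = e16 ⊔ e9 = e9.
Equal: yes.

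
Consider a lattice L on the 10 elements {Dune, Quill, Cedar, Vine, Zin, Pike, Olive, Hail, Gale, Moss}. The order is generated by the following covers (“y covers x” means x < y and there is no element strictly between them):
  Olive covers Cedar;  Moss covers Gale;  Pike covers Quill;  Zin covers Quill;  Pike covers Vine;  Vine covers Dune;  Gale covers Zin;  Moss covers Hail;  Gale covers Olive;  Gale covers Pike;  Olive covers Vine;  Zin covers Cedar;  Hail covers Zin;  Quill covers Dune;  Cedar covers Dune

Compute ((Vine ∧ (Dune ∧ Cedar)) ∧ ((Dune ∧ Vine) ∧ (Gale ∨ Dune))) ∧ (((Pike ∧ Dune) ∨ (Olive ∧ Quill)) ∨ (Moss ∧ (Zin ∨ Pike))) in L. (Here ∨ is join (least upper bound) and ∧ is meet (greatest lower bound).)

Dune

Dune ∧ Cedar = Dune
Vine ∧ Dune = Dune
Dune ∧ Vine = Dune
Gale ∨ Dune = Gale
Dune ∧ Gale = Dune
Dune ∧ Dune = Dune
Pike ∧ Dune = Dune
Olive ∧ Quill = Dune
Dune ∨ Dune = Dune
Zin ∨ Pike = Gale
Moss ∧ Gale = Gale
Dune ∨ Gale = Gale
Dune ∧ Gale = Dune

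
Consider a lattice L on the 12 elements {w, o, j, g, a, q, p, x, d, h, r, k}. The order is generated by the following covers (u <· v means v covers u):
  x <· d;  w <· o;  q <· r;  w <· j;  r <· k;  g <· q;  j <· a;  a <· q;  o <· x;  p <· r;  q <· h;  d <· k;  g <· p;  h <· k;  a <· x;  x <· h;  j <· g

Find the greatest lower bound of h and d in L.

x

Common lower bounds of {h, d}: a, j, o, w, x.
The greatest among these is x.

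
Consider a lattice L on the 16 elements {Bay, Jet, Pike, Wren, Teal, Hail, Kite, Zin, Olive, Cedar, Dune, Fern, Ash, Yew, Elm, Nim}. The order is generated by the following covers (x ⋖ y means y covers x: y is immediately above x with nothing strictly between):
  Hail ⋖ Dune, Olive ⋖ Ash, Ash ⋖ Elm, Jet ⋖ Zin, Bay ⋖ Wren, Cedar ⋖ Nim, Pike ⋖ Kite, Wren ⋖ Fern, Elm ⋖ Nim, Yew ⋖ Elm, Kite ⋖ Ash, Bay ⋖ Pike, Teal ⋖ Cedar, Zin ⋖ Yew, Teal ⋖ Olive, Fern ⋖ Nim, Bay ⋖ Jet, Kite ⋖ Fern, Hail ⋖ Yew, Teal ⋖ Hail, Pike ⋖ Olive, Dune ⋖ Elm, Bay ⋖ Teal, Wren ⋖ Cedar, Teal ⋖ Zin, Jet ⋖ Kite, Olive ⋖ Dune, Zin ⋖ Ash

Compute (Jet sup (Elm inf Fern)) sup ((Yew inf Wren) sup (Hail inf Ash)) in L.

Elm ∧ Fern = Kite
Jet ∨ Kite = Kite
Yew ∧ Wren = Bay
Hail ∧ Ash = Teal
Bay ∨ Teal = Teal
Kite ∨ Teal = Ash

Ash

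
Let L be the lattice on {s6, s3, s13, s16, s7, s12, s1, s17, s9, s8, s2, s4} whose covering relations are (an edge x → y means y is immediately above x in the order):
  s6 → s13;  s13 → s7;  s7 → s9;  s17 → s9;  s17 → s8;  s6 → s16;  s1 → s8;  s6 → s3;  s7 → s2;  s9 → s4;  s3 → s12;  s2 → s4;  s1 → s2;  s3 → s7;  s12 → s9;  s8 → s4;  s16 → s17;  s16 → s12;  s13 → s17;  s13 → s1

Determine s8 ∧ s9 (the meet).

Common lower bounds of {s8, s9}: s13, s16, s17, s6.
The greatest among these is s17.

s17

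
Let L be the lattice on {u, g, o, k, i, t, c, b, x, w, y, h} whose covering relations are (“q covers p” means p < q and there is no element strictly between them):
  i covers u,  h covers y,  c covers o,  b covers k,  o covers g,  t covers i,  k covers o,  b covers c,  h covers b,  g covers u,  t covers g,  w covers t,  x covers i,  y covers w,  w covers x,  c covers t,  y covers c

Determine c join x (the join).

Common upper bounds of {c, x}: h, y.
The least among these is y.

y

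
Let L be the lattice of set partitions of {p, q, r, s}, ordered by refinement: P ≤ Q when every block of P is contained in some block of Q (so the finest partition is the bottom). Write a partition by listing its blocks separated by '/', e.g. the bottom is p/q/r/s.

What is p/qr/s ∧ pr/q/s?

p/q/r/s

The meet (common refinement) of p/qr/s and pr/q/s intersects blocks pairwise, giving p/q/r/s.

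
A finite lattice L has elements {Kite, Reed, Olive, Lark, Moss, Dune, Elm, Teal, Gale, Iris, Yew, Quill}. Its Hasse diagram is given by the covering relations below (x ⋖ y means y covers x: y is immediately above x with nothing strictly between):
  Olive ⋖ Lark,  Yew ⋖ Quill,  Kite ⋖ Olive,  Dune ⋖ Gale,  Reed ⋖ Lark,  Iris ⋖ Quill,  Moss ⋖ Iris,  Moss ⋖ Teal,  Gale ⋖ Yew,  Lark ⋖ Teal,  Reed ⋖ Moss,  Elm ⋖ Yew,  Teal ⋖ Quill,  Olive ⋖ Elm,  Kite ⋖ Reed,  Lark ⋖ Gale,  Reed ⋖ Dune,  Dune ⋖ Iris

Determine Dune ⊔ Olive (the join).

Common upper bounds of {Dune, Olive}: Gale, Quill, Yew.
The least among these is Gale.

Gale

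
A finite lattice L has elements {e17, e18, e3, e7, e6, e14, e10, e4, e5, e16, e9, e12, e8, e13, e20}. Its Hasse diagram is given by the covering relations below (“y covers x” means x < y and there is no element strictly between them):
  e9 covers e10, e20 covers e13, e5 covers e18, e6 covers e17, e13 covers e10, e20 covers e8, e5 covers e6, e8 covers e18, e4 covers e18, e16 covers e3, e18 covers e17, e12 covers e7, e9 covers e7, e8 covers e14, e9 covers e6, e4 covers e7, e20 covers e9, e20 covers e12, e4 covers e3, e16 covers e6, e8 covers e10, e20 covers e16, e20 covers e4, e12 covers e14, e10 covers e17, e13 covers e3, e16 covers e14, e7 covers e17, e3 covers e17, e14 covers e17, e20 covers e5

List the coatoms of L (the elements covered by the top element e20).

e12, e13, e16, e4, e5, e8, e9

The coatoms are exactly the elements covered by e20: e12, e13, e16, e4, e5, e8, e9.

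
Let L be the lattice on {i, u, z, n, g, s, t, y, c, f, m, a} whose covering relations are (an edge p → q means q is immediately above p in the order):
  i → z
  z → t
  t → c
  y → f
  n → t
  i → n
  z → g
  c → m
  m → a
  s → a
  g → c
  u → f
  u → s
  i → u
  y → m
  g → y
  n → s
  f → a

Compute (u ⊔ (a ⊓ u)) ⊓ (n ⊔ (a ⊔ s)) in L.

a ∧ u = u
u ∨ u = u
a ∨ s = a
n ∨ a = a
u ∧ a = u

u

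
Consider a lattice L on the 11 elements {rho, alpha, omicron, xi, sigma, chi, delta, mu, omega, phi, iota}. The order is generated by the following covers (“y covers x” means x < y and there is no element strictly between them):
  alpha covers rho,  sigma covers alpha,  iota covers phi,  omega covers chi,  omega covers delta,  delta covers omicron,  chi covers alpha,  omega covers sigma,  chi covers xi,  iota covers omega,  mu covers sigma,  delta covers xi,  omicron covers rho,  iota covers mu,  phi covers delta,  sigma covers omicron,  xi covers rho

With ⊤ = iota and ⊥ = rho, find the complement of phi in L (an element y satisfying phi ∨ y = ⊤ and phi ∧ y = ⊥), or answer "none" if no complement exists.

Need y with phi ∨ y = iota and phi ∧ y = rho.
Checking each element gives: alpha.

alpha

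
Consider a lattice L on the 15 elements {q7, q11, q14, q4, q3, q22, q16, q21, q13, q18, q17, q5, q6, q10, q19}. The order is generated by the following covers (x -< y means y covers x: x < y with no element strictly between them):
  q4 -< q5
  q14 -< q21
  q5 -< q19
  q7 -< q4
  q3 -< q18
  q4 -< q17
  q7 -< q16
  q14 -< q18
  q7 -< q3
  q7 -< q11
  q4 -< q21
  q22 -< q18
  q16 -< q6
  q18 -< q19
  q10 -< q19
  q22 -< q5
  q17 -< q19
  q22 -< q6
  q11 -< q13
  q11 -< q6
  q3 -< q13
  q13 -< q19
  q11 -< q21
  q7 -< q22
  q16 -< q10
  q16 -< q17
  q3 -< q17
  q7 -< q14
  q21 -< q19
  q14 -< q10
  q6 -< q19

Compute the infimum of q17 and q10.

q16

Common lower bounds of {q17, q10}: q16, q7.
The greatest among these is q16.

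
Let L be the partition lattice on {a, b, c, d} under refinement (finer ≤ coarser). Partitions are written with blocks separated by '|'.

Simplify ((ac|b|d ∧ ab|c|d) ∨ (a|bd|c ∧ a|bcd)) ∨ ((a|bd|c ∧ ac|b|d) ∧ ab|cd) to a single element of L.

a|bd|c

ac|b|d ∧ ab|c|d = a|b|c|d
a|bd|c ∧ a|bcd = a|bd|c
a|b|c|d ∨ a|bd|c = a|bd|c
a|bd|c ∧ ac|b|d = a|b|c|d
a|b|c|d ∧ ab|cd = a|b|c|d
a|bd|c ∨ a|b|c|d = a|bd|c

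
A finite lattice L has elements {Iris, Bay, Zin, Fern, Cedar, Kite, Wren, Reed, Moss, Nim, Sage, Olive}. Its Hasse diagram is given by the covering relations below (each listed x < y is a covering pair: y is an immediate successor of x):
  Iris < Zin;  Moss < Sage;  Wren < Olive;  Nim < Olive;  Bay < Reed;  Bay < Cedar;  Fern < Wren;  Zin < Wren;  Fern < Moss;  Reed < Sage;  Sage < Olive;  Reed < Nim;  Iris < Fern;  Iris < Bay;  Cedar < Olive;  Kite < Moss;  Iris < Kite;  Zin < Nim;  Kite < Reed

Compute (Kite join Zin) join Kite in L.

Nim

Kite ∨ Zin = Nim
Nim ∨ Kite = Nim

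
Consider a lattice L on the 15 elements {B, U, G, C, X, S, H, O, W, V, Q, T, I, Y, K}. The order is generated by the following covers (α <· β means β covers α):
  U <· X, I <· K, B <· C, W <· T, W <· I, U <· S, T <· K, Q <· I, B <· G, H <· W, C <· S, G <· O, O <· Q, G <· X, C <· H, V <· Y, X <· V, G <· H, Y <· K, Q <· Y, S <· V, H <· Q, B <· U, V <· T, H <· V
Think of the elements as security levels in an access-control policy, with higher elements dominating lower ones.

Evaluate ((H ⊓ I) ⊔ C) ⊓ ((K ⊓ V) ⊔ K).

H ∧ I = H
H ∨ C = H
K ∧ V = V
V ∨ K = K
H ∧ K = H

H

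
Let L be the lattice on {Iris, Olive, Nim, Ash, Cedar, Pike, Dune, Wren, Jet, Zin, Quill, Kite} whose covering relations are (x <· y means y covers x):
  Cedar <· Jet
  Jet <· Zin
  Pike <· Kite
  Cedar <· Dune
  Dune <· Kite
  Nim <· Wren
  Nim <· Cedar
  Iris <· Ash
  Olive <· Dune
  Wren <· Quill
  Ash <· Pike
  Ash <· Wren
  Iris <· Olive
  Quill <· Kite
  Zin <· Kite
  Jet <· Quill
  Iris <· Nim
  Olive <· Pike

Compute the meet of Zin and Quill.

Jet

Common lower bounds of {Zin, Quill}: Cedar, Iris, Jet, Nim.
The greatest among these is Jet.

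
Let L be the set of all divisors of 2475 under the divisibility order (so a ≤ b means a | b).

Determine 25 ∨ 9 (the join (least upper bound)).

Common upper bounds of {25, 9}: 225, 2475.
The least among these is 225.

225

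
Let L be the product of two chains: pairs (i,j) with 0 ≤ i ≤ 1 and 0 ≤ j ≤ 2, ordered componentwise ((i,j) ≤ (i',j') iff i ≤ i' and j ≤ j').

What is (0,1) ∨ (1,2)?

(1,2)

In a product of chains, the join is componentwise max, giving (1,2).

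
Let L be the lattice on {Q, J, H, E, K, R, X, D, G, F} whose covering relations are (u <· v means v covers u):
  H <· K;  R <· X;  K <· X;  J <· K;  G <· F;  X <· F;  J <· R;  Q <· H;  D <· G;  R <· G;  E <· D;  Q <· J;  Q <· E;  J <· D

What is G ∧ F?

Common lower bounds of {G, F}: D, E, G, J, Q, R.
The greatest among these is G.

G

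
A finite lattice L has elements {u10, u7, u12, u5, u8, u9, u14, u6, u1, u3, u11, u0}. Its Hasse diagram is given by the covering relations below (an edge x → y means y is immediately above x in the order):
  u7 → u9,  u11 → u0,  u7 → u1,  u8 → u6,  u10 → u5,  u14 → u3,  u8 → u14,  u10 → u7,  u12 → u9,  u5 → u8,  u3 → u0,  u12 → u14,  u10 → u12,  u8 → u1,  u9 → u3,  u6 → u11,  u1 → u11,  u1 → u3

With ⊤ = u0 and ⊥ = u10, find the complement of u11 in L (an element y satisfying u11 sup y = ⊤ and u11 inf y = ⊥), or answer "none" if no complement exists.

Need y with u11 ∨ y = u0 and u11 ∧ y = u10.
Checking each element gives: u12.

u12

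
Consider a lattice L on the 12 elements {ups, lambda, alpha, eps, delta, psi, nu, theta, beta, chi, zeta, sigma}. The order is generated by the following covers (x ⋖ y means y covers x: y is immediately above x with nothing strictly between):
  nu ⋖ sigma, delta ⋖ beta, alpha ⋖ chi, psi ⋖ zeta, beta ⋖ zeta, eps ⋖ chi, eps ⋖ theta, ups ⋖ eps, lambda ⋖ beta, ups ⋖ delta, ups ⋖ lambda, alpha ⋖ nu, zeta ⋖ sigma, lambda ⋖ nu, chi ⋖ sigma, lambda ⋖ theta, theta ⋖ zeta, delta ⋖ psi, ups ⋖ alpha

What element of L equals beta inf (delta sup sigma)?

beta

delta ∨ sigma = sigma
beta ∧ sigma = beta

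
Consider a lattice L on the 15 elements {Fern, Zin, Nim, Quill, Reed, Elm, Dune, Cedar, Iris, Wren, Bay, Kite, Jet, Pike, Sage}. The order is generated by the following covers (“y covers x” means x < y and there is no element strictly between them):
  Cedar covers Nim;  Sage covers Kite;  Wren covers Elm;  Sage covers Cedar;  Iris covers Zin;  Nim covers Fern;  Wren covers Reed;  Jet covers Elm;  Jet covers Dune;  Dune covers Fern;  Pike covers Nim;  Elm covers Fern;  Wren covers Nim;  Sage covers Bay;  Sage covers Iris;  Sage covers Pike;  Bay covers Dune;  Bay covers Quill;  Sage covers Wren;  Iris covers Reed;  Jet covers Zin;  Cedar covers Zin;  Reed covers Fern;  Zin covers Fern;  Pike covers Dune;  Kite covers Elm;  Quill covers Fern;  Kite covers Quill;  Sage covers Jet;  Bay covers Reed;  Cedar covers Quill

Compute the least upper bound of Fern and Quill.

Quill

Common upper bounds of {Fern, Quill}: Bay, Cedar, Kite, Quill, Sage.
The least among these is Quill.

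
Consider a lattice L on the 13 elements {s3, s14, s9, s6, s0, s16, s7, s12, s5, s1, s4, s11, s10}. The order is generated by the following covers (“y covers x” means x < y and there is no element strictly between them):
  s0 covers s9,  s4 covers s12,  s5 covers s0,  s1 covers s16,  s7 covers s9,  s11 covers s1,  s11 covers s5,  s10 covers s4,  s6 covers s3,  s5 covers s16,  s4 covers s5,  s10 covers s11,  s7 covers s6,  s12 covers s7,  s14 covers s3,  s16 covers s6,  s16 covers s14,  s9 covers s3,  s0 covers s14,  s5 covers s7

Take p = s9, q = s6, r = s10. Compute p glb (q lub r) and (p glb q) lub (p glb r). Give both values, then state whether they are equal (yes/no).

s9; s9; yes

q lub r = s10, so p glb (q lub r) = s9 glb s10 = s9.
p glb q = s3 and p glb r = s9, so (p glb q) lub (p glb r) = s3 lub s9 = s9.
Equal: yes.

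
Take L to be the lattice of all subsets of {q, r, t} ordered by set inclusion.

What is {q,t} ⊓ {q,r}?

Under ⊆, meet is intersection: {q,t} ∩ {q,r} = {q}.

{q}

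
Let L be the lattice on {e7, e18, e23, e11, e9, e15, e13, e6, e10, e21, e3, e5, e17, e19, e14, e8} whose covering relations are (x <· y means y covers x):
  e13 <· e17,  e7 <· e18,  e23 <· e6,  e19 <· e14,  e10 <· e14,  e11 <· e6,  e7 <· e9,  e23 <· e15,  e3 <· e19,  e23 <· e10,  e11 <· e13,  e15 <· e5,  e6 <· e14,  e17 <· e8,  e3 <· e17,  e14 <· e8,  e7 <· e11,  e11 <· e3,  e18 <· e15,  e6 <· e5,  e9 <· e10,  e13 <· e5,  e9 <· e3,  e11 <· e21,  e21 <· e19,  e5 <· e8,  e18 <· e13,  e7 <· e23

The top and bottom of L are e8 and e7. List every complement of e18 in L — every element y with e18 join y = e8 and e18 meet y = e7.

Need y with e18 ∨ y = e8 and e18 ∧ y = e7.
Checking each element gives: e10, e14, e19, e21.

e10, e14, e19, e21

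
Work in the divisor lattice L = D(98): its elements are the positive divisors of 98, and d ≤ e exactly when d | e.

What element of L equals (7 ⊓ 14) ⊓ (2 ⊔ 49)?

7

7 ∧ 14 = 7
2 ∨ 49 = 98
7 ∧ 98 = 7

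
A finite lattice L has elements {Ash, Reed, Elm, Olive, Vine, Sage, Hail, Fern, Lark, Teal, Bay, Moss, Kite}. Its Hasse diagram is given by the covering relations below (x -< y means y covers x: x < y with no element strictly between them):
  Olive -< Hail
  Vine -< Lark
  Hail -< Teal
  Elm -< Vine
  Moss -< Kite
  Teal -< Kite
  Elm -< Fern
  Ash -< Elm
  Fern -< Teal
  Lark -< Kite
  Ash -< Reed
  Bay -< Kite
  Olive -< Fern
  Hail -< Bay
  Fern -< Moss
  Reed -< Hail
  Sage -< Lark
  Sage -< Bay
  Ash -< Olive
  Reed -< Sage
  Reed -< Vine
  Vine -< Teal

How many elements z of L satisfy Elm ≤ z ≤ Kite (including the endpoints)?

7

The interval [Elm, Kite] = {Elm, Fern, Kite, Lark, Moss, Teal, Vine}, which has 7 elements.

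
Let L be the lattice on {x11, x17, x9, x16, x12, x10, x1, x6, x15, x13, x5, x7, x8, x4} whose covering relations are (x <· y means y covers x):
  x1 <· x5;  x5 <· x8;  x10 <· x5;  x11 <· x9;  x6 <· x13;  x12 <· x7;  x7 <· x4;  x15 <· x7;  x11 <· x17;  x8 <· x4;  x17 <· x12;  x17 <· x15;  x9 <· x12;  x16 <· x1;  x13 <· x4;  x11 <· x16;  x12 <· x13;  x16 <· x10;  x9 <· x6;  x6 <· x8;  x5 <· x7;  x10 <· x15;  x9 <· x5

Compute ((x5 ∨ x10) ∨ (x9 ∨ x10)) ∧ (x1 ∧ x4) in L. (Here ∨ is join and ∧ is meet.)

x1

x5 ∨ x10 = x5
x9 ∨ x10 = x5
x5 ∨ x5 = x5
x1 ∧ x4 = x1
x5 ∧ x1 = x1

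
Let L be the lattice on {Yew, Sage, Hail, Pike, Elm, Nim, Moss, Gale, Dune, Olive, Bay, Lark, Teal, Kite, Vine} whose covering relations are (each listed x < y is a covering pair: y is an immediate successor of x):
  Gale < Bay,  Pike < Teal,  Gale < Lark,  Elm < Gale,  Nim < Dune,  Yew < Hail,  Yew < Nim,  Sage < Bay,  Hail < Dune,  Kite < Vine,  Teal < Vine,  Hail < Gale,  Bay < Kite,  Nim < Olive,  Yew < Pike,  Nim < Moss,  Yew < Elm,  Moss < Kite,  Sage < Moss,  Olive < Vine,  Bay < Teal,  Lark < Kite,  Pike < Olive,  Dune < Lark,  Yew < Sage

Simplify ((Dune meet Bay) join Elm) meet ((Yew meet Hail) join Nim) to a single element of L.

Yew

Dune ∧ Bay = Hail
Hail ∨ Elm = Gale
Yew ∧ Hail = Yew
Yew ∨ Nim = Nim
Gale ∧ Nim = Yew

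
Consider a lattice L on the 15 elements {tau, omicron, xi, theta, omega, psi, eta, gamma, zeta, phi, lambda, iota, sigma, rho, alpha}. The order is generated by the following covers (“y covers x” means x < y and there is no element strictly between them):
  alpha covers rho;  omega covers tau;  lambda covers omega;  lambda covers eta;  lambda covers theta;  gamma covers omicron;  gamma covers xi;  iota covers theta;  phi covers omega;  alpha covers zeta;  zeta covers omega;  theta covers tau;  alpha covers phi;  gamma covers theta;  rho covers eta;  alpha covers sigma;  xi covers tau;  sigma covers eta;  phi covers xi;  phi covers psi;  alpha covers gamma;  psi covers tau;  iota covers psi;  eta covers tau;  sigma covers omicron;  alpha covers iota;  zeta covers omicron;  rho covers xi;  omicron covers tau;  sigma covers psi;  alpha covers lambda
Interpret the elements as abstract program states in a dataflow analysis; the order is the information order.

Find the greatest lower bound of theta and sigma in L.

tau

Common lower bounds of {theta, sigma}: tau.
The greatest among these is tau.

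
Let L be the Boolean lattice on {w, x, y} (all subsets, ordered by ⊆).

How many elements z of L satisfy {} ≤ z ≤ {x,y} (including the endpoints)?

The interval [{}, {x,y}] = {{x,y}, {x}, {y}, {}}, which has 4 elements.

4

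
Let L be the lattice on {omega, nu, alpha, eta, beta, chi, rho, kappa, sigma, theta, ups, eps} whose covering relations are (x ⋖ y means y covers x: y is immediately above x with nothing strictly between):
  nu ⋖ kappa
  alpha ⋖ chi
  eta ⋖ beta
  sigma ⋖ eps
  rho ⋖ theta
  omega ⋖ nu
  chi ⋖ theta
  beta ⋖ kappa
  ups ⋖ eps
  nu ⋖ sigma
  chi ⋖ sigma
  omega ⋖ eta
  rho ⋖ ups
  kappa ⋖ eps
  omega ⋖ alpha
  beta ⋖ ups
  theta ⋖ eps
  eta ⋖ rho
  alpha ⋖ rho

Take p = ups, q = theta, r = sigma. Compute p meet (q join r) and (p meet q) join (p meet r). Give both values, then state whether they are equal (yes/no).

q join r = eps, so p meet (q join r) = ups meet eps = ups.
p meet q = rho and p meet r = alpha, so (p meet q) join (p meet r) = rho join alpha = rho.
Equal: no.

ups; rho; no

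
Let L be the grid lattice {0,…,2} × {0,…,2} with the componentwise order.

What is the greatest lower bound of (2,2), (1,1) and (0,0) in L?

In a product of chains, the meet is componentwise min, giving (0,0).

(0,0)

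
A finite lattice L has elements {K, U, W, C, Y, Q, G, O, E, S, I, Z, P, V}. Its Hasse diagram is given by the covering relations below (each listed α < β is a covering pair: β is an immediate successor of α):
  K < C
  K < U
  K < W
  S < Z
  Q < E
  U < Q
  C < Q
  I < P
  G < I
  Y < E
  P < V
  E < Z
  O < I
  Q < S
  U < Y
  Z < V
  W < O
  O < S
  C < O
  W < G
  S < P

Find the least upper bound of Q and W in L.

S

Common upper bounds of {Q, W}: P, S, V, Z.
The least among these is S.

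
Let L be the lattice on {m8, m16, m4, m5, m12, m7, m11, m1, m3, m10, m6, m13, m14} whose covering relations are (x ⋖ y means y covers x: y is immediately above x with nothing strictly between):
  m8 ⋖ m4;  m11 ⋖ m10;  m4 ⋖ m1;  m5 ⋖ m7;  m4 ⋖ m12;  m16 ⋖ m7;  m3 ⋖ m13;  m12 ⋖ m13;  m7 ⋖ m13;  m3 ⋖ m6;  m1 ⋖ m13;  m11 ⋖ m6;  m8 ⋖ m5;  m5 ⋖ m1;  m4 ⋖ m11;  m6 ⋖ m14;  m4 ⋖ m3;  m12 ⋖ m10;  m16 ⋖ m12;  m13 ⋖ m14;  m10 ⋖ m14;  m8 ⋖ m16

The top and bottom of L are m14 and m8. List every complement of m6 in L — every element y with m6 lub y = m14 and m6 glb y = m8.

Need y with m6 ∨ y = m14 and m6 ∧ y = m8.
Checking each element gives: m16, m5, m7.

m16, m5, m7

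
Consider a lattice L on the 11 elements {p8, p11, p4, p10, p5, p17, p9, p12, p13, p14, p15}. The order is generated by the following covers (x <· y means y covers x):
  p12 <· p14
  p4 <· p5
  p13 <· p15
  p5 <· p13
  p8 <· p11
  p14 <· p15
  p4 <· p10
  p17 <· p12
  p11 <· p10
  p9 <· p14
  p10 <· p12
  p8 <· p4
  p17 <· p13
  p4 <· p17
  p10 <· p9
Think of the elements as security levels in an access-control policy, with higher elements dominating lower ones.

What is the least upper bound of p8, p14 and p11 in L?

Common upper bounds of {p8, p14, p11}: p14, p15.
The least among these is p14.

p14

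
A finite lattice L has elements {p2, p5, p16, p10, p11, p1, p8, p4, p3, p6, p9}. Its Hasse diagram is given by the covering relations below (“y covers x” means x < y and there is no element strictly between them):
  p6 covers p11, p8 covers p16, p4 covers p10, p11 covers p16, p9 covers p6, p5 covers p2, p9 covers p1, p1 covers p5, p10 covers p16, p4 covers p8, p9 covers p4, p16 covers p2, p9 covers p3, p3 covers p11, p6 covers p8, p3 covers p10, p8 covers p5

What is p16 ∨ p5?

p8

Common upper bounds of {p16, p5}: p4, p6, p8, p9.
The least among these is p8.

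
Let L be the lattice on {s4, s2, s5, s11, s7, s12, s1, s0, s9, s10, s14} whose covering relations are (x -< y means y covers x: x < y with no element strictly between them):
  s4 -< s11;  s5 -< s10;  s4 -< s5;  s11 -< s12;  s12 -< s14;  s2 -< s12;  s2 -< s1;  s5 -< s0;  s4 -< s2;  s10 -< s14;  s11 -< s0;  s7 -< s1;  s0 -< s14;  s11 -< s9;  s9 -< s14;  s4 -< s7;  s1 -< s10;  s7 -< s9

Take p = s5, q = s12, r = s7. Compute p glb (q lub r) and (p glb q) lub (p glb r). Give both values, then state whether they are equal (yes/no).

s5; s4; no

q lub r = s14, so p glb (q lub r) = s5 glb s14 = s5.
p glb q = s4 and p glb r = s4, so (p glb q) lub (p glb r) = s4 lub s4 = s4.
Equal: no.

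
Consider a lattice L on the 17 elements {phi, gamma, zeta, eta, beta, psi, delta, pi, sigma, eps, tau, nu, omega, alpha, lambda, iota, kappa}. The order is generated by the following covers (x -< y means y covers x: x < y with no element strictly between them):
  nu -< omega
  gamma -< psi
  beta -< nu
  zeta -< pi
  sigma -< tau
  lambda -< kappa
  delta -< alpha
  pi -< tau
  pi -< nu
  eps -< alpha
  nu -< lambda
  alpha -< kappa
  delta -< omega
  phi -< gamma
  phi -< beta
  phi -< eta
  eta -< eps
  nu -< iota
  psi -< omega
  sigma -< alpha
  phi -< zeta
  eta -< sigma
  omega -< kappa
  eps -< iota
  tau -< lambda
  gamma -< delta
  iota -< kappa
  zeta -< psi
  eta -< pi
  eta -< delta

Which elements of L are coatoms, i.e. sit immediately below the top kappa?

The coatoms are exactly the elements covered by kappa: alpha, iota, lambda, omega.

alpha, iota, lambda, omega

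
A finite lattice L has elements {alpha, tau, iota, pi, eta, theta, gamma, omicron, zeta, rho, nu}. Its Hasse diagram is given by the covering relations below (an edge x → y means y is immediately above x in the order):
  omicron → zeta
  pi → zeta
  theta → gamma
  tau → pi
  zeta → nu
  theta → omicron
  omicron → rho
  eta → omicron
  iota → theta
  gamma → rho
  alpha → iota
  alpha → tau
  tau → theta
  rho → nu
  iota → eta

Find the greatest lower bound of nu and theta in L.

theta

Common lower bounds of {nu, theta}: alpha, iota, tau, theta.
The greatest among these is theta.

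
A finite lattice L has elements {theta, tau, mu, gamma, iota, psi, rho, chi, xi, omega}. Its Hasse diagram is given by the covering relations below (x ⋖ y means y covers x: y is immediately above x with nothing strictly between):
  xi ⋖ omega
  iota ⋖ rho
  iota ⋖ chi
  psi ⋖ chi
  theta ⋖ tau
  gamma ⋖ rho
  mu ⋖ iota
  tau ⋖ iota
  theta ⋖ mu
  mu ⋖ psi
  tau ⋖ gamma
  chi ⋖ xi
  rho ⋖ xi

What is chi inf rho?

Common lower bounds of {chi, rho}: iota, mu, tau, theta.
The greatest among these is iota.

iota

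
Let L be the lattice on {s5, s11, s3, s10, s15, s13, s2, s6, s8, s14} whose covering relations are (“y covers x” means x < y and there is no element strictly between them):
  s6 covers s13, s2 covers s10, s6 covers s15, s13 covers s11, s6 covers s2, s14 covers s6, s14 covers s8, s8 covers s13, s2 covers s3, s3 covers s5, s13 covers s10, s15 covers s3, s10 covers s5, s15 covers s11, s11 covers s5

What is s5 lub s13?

Common upper bounds of {s5, s13}: s13, s14, s6, s8.
The least among these is s13.

s13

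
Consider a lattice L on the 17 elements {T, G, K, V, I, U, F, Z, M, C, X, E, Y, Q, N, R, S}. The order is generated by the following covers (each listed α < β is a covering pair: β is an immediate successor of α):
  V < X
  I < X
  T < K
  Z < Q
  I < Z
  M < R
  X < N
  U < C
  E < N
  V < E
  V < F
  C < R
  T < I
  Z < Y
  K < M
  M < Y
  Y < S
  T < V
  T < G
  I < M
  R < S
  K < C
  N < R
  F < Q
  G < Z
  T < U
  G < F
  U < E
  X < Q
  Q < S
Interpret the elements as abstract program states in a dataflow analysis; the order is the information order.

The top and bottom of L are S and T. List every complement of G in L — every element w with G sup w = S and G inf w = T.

C, E, N, R, U

Need w with G ∨ w = S and G ∧ w = T.
Checking each element gives: C, E, N, R, U.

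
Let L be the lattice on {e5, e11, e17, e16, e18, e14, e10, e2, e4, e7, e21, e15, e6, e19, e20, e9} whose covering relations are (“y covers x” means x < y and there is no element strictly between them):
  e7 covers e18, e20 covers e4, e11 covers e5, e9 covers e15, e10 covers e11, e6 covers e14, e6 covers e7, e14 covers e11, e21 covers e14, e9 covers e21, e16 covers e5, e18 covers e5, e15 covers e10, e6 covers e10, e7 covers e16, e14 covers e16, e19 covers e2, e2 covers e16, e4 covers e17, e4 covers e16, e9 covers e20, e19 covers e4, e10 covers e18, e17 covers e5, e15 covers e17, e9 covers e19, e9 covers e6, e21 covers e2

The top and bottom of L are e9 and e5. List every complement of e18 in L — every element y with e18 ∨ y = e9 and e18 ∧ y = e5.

e19, e2, e20, e21, e4

Need y with e18 ∨ y = e9 and e18 ∧ y = e5.
Checking each element gives: e19, e2, e20, e21, e4.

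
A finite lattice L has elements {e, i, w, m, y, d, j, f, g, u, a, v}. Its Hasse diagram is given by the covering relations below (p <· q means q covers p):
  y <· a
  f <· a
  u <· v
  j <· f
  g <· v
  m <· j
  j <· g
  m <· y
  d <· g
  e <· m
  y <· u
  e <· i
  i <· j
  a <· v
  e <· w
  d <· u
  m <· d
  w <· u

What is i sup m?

j

Common upper bounds of {i, m}: a, f, g, j, v.
The least among these is j.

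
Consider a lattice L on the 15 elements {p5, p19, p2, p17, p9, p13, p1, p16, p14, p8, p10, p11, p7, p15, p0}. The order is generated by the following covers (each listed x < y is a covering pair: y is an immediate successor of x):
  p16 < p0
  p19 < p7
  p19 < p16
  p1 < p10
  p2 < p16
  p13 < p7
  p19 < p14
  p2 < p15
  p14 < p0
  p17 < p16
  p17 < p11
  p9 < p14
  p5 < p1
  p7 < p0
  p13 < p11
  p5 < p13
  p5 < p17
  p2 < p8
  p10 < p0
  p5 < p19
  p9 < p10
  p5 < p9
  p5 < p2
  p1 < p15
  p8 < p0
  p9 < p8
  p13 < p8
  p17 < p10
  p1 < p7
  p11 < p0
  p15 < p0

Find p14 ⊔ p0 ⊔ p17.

p0

Common upper bounds of {p14, p0, p17}: p0.
The least among these is p0.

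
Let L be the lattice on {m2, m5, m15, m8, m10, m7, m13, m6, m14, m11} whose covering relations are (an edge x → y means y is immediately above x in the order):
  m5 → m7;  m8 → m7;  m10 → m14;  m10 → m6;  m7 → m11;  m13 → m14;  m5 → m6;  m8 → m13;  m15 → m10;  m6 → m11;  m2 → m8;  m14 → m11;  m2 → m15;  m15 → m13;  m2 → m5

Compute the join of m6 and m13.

m11

Common upper bounds of {m6, m13}: m11.
The least among these is m11.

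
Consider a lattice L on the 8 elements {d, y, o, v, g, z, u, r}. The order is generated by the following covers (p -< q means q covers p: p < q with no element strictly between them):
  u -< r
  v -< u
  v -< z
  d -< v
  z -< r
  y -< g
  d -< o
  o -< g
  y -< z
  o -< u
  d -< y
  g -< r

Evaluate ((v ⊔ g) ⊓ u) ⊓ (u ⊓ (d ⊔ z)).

v

v ∨ g = r
r ∧ u = u
d ∨ z = z
u ∧ z = v
u ∧ v = v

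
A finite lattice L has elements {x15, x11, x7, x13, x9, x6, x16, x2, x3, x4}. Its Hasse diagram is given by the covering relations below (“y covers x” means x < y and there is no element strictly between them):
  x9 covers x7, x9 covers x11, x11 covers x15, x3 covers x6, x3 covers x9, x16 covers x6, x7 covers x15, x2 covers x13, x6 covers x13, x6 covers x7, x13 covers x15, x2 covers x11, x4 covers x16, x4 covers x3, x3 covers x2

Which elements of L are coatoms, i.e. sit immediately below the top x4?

x16, x3

The coatoms are exactly the elements covered by x4: x16, x3.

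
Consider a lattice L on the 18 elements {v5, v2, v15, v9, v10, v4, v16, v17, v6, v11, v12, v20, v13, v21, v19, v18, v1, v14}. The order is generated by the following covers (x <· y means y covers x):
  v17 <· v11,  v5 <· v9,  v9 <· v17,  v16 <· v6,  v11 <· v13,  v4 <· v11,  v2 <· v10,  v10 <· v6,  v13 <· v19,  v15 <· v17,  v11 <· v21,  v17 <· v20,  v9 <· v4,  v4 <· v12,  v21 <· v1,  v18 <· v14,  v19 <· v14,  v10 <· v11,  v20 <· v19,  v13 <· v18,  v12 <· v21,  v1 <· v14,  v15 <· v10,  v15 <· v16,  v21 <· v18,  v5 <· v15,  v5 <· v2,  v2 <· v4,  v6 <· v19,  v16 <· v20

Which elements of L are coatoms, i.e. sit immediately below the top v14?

v1, v18, v19

The coatoms are exactly the elements covered by v14: v1, v18, v19.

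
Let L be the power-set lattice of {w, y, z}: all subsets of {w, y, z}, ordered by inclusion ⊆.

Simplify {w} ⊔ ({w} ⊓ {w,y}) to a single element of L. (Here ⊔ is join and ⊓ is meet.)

{w}

{w} ∧ {w,y} = {w}
{w} ∨ {w} = {w}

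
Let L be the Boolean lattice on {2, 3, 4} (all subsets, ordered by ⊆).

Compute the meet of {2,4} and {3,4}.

Common lower bounds of {{2,4}, {3,4}}: {4}, ∅.
The greatest among these is {4}.

{4}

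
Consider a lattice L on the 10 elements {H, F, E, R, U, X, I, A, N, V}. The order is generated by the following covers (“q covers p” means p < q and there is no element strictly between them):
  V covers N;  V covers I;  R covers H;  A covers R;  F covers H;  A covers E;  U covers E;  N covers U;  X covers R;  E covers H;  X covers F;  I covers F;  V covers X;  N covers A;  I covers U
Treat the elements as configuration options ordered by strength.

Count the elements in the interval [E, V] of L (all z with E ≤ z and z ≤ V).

The interval [E, V] = {A, E, I, N, U, V}, which has 6 elements.

6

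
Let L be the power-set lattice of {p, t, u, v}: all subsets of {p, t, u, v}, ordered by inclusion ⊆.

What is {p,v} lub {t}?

{p,t,v}

Under ⊆, join is union: {p,v} ∪ {t} = {p,t,v}.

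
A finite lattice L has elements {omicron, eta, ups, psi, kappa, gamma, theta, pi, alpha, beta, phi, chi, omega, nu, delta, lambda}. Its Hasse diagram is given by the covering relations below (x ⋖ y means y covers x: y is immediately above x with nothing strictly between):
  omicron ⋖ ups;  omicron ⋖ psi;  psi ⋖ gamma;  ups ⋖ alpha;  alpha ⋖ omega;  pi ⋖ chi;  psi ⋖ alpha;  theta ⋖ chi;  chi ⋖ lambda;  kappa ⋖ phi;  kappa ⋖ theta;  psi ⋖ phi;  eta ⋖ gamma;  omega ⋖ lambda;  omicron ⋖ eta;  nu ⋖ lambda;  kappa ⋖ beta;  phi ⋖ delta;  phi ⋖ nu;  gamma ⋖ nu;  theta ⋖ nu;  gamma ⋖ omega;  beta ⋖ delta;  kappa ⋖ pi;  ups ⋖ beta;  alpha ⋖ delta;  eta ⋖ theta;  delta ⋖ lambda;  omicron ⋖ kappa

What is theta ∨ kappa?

theta

Common upper bounds of {theta, kappa}: chi, lambda, nu, theta.
The least among these is theta.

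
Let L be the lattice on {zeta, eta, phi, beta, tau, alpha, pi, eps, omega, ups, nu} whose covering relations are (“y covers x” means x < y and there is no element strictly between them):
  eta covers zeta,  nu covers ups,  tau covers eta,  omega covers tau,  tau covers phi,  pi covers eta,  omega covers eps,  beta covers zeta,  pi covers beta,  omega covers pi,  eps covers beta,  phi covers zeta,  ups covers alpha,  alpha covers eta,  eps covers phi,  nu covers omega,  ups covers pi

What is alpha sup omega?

Common upper bounds of {alpha, omega}: nu.
The least among these is nu.

nu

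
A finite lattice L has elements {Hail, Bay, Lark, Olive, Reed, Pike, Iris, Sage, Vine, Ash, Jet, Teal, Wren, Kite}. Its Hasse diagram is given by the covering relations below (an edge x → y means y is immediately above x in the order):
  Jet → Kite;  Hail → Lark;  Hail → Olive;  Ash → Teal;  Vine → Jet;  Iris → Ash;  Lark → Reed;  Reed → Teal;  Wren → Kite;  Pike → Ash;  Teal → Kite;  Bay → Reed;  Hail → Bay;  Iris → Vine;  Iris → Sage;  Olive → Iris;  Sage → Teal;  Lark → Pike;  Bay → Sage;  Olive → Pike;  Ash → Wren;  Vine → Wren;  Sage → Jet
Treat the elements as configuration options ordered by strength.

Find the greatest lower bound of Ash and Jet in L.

Iris

Common lower bounds of {Ash, Jet}: Hail, Iris, Olive.
The greatest among these is Iris.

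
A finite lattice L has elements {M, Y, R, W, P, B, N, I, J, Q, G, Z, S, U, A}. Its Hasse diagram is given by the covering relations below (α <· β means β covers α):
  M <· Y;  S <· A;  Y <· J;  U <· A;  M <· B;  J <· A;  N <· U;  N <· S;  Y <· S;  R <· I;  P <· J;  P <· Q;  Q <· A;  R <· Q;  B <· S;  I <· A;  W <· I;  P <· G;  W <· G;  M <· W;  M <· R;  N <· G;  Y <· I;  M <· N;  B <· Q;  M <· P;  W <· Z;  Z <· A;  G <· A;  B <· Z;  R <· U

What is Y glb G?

Common lower bounds of {Y, G}: M.
The greatest among these is M.

M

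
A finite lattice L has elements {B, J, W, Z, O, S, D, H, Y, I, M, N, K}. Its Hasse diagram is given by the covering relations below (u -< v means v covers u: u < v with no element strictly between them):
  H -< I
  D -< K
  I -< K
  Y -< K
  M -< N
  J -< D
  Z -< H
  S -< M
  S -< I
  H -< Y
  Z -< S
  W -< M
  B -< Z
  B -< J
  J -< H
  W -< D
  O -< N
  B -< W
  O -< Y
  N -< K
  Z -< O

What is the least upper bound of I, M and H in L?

Common upper bounds of {I, M, H}: K.
The least among these is K.

K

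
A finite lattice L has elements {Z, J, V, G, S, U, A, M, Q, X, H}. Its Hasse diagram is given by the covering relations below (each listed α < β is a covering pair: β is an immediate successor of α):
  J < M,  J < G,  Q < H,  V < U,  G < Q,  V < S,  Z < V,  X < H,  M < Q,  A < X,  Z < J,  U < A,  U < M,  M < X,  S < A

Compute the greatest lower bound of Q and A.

Common lower bounds of {Q, A}: U, V, Z.
The greatest among these is U.

U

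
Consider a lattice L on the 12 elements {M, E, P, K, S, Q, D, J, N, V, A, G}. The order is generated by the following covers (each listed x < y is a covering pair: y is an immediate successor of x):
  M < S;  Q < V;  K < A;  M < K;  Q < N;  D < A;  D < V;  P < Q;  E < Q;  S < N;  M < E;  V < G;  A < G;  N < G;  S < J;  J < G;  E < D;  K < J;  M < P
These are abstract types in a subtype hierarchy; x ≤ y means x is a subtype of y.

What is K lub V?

G

Common upper bounds of {K, V}: G.
The least among these is G.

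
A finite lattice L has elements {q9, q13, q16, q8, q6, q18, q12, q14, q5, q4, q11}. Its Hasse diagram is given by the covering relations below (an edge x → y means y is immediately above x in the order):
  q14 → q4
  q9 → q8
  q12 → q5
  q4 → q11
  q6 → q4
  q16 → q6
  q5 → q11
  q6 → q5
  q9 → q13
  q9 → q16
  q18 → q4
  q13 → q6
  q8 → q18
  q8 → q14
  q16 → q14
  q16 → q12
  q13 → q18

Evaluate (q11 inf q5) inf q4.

q11 ∧ q5 = q5
q5 ∧ q4 = q6

q6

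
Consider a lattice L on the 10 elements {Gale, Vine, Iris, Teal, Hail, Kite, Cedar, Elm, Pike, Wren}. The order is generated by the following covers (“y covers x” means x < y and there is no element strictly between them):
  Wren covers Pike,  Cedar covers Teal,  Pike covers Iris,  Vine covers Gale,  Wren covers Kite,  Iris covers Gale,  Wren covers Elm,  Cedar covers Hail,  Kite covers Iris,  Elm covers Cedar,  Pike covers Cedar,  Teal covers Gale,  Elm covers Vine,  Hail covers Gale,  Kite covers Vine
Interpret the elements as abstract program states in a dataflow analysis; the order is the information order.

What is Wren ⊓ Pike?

Common lower bounds of {Wren, Pike}: Cedar, Gale, Hail, Iris, Pike, Teal.
The greatest among these is Pike.

Pike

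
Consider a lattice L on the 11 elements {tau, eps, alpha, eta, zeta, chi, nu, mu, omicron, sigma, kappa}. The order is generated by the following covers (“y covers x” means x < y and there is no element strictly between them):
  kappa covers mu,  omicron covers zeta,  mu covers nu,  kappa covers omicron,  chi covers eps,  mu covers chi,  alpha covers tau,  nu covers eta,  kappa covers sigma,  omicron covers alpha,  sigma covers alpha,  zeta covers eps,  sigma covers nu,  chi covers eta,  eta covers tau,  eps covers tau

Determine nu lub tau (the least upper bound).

Common upper bounds of {nu, tau}: kappa, mu, nu, sigma.
The least among these is nu.

nu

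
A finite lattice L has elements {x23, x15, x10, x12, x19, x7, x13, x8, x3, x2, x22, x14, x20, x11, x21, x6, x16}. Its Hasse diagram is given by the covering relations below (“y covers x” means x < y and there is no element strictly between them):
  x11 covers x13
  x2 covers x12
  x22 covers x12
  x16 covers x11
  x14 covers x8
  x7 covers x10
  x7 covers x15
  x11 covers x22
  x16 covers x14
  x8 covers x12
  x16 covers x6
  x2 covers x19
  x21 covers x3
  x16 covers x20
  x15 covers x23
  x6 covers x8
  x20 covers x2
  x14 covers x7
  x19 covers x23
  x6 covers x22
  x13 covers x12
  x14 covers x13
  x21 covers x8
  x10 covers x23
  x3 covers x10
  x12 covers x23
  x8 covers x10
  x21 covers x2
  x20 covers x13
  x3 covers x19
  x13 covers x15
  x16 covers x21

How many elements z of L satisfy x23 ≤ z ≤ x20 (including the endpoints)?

The interval [x23, x20] = {x12, x13, x15, x19, x2, x20, x23}, which has 7 elements.

7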